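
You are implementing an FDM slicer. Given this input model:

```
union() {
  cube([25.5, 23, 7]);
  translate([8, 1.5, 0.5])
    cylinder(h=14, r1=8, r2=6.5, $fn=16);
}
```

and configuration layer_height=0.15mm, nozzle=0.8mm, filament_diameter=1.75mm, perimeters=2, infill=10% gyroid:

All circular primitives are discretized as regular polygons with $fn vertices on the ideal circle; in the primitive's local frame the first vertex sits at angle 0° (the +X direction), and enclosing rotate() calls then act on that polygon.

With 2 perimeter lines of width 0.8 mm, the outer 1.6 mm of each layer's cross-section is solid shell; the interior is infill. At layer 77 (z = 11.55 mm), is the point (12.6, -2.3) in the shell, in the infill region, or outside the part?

shell

At z = 11.55 mm: the cube does not reach this height (z outside [0, 7]); the cone at (8, 1.5): at t=0.789 of its height the radius interpolates to r₁+(r₂−r₁)t = 6.816, giving a regular 16-gon of that circumradius; Merging all regions: only the cone at (8, 1.5) is present, so the union is just that shape — 1 connected region. Overall, the cross-section is a single solid region. The nearest boundary edge runs (12.82, -3.32)→(14.30, -1.11); distance from the point to it = 0.75 mm. The point is inside the cross-section, 0.75 mm from the nearest boundary — within the 1.6 mm shell band (2 × 0.8).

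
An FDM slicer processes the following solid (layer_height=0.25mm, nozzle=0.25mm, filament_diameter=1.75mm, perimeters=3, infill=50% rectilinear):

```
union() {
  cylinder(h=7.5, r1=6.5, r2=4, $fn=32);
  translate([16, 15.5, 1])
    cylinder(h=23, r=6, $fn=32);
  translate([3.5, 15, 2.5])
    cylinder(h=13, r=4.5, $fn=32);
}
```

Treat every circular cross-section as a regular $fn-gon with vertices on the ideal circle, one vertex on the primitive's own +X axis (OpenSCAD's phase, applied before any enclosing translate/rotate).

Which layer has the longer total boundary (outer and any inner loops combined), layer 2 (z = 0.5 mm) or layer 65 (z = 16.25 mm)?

layer 2 (z = 0.5 mm)

Layer 2 (z = 0.5): the cone (r1=6.5→r2=4) has section circumradius 6.333 here — a regular 32-gon (perimeter = 2·32·6.333·sin(180°/32) = 39.73 mm); the cylinder at (16, 15.5) is absent (z outside [1, 24]); the cylinder at (3.5, 15) does not reach this height (z outside [2.5, 15.5]); Merging all regions: only the cone is present, so the union is just that shape — boundary = 39.73 mm. So its perimeter = 39.73 mm. Layer 65 (z = 16.25): the cone is not intersected at this z (z outside [0, 7.5]); the r=6 cylinder at (16, 15.5) gives a regular 32-gon of circumradius 6 (constant along its height) (perimeter = 2·32·6.000·sin(180°/32) = 37.64 mm); the cylinder at (3.5, 15) does not reach this height (z outside [2.5, 15.5]); Combining (union): only the r=6 cylinder at (16, 15.5) is present, so the union is just that shape — boundary = 37.64 mm. So its perimeter = 37.64 mm. Layer 2 is larger (39.73 vs 37.64 mm).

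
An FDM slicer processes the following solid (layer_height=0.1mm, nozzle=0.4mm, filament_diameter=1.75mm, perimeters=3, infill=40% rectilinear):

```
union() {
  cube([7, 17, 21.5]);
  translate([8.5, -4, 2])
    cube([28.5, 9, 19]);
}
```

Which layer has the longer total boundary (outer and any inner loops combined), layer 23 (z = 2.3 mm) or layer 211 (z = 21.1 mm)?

Layer 23 (z = 2.3): the cube is present — its section is the full 7×17 rectangle (perimeter 48.00 mm); the cube at (8.5, -4) is present — its section is the full 28.5×9 rectangle (perimeter 75.00 mm); Combining (union): the 2 present regions are separate (no shared area or edge), so areas and boundary lengths simply add and each stays a separate island — boundary = 123.00 mm. So its perimeter = 123.00 mm. Layer 211 (z = 21.1): the cube is present — its section is the full 7×17 rectangle (perimeter 48.00 mm); the cube at (8.5, -4) is not intersected at this z (z outside [2, 21]); Combining (union): only the 7×17 cube is present, so the union is just that shape — boundary = 48.00 mm. So its perimeter = 48.00 mm. Layer 23 is larger (123.00 vs 48.00 mm).

layer 23 (z = 2.3 mm)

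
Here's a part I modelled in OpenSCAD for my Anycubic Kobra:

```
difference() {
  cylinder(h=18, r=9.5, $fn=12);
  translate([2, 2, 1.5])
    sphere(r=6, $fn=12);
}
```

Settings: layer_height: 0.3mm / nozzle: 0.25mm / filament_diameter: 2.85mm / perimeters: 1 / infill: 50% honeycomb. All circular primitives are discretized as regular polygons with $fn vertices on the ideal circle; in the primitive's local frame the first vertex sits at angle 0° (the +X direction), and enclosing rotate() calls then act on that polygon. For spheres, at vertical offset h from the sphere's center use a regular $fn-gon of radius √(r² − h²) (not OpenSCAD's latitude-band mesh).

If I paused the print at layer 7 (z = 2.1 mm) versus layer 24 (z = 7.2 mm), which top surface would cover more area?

layer 24 (z = 7.2 mm)

Layer 7 (z = 2.1): the r=9.5 cylinder gives a regular 12-gon of circumradius 9.5 (constant along its height) (area = (12/2)·9.500²·sin(360°/12) = 270.75 mm²); the sphere at (2, 2): section is a regular 12-gon, circumradius = √(r²−h²) = √(6²−0.6²) = 5.970 (area = (12/2)·5.970²·sin(360°/12) = 106.92 mm²); Subtracting the remaining from the first: starting from the r=9.5 cylinder (270.75 mm²), the r=6 sphere at (2, 2) lies wholly inside it (removes its full 106.92 mm² and its 37.08 mm outline becomes a hole wall) — area = 163.83 mm². So its area = 163.83 mm². Layer 24 (z = 7.2): the r=9.5 cylinder gives a regular 12-gon of circumradius 9.5 (constant along its height) (area = (12/2)·9.500²·sin(360°/12) = 270.75 mm²); the r=6 sphere at (2, 2) slices to a regular 12-gon of circumradius 1.873 (√(r²−h²) with h=5.7 from center) (area = (12/2)·1.873²·sin(360°/12) = 10.53 mm²); Taking the first minus the rest: starting from the r=9.5 cylinder (270.75 mm²), the r=6 sphere at (2, 2) lies wholly inside it (removes its full 10.53 mm² and its 11.64 mm outline becomes a hole wall) — area = 260.22 mm². So its area = 260.22 mm². Layer 24 is larger (260.22 vs 163.83 mm²).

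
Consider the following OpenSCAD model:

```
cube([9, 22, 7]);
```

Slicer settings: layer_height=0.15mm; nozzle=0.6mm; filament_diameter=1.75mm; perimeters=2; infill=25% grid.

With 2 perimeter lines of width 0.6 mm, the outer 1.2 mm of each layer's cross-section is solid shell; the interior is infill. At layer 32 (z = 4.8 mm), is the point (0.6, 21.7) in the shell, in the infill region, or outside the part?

At z = 4.8 mm: the 9×22 cube contributes its full rectangle. Overall, the cross-section is a single solid region. The nearest boundary edge runs (9.00, 22.00)→(0.00, 22.00); distance from the point to it = 0.30 mm. The point is inside the cross-section, 0.30 mm from the nearest boundary — within the 1.2 mm shell band (2 × 0.6).

shell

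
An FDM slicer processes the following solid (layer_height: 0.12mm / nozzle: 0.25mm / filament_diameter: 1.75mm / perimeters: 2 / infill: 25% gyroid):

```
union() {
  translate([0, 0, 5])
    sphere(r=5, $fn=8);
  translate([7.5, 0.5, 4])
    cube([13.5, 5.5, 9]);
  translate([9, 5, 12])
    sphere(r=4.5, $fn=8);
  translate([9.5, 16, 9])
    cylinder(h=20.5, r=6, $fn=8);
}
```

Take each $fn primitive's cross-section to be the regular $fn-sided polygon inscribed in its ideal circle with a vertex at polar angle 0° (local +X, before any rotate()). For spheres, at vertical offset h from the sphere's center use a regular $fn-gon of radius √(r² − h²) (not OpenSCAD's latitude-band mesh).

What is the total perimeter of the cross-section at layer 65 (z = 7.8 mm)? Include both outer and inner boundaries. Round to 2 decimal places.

At z = 7.8 mm: the r=5 sphere contributes a regular 8-gon of circumradius √(5²−2.8²) = 4.142 (perimeter = 2·8·4.142·sin(180°/8) = 25.36 mm); the cube at (7.5, 0.5) (footprint 13.5×5.5) is included at this height (perimeter 38.00 mm); the r=4.5 sphere at (9, 5) contributes a regular 8-gon of circumradius √(4.5²−4.2²) = 1.616 (perimeter = 2·8·1.616·sin(180°/8) = 9.89 mm); the cylinder at (9.5, 16) does not reach this height (z outside [9, 29.5]); Taking the union: the regions partially overlap (shared area 6.48 mm²), so the edge portions inside another operand are dropped and the merged outline is re-measured after clipping — boundary = 63.79 mm. Overall, the cross-section has 2 separate islands. Total boundary length (outer) = 63.79 mm.

63.79 mm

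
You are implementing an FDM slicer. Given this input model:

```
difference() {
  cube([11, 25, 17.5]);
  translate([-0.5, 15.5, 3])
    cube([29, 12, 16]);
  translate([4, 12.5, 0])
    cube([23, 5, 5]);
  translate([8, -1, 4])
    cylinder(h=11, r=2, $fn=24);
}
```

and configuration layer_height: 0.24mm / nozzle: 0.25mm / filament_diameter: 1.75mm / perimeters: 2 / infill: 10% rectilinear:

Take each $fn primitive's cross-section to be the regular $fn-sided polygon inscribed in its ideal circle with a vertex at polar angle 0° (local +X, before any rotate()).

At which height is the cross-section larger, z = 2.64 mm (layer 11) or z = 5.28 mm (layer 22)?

layer 11 (z = 2.64 mm)

Layer 11 (z = 2.64): the 11×25 cube contributes its full rectangle (area 275.00 mm²); the cube at (-0.5, 15.5) is absent (z outside [3, 19]); the cube at (4, 12.5) (footprint 23×5) is included at this height (area 115.00 mm²); the cylinder at (8, -1) is absent (z outside [4, 15]); Taking the first minus the rest: starting from the 11×25 cube (275.00 mm²), the 23×5 cube at (4, 12.5) partially overlaps it — only the 35.00 mm² overlap (of its 115.00 mm²) is removed, clipping the outline — area = 240.00 mm². So its area = 240.00 mm². Layer 22 (z = 5.28): the 11×25 cube contributes its full rectangle (area 275.00 mm²); the cube at (-0.5, 15.5) is present — its section is the full 29×12 rectangle (area 348.00 mm²); the cube at (4, 12.5) is not intersected at this z (z outside [0, 5]); the r=2 cylinder at (8, -1) contributes a regular 24-gon of circumradius 2 (area = (24/2)·2.000²·sin(360°/24) = 12.42 mm²); Subtracting the remaining from the first: starting from the 11×25 cube (275.00 mm²), the 29×12 cube at (-0.5, 15.5) partially overlaps it — only the 104.50 mm² overlap (of its 348.00 mm²) is removed, clipping the outline; the r=2 cylinder at (8, -1) partially overlaps it — only the 2.41 mm² overlap (of its 12.42 mm²) is removed, clipping the outline — area = 168.09 mm². So its area = 168.09 mm². Layer 11 is larger (240.00 vs 168.09 mm²).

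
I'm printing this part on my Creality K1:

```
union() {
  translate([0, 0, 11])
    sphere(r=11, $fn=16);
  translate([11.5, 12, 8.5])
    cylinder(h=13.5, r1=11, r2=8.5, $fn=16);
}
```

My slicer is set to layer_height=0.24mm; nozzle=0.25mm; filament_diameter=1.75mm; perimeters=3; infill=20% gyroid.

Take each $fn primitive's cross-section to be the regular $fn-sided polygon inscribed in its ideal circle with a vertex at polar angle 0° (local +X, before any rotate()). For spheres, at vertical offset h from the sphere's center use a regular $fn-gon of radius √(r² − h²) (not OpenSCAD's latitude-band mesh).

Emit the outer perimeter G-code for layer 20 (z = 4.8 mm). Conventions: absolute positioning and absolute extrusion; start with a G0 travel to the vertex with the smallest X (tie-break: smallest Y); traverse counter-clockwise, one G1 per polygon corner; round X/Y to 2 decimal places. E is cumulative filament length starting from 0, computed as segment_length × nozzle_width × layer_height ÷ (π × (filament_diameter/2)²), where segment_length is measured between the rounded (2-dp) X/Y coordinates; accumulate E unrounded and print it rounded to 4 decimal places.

At z = 4.8 mm: the r=11 sphere slices to a regular 16-gon of circumradius 9.086 (√(r²−h²) with h=6.2 from center); the cone at (11.5, 12) is not intersected at this z (z outside [8.5, 22]); Taking the union: only the r=11 sphere is present, so the union is just that shape — 1 connected region. The outline is a single polygon with 16 vertices. Extrusion per mm of travel: 0.25 × 0.24 / (π × 0.875²) = 0.024945. Accumulating E over each segment gives final E = 1.4146.

G0 X-9.09 Y0.00 Z4.80
G1 X-8.39 Y-3.48 E0.0885
G1 X-6.42 Y-6.42 E0.1768
G1 X-3.48 Y-8.39 E0.2651
G1 X0.00 Y-9.09 E0.3537
G1 X3.48 Y-8.39 E0.4422
G1 X6.42 Y-6.42 E0.5305
G1 X8.39 Y-3.48 E0.6188
G1 X9.09 Y0.00 E0.7073
G1 X8.39 Y3.48 E0.7959
G1 X6.42 Y6.42 E0.8841
G1 X3.48 Y8.39 E0.9724
G1 X0.00 Y9.09 E1.0610
G1 X-3.48 Y8.39 E1.1495
G1 X-6.42 Y6.42 E1.2378
G1 X-8.39 Y3.48 E1.3261
G1 X-9.09 Y0.00 E1.4146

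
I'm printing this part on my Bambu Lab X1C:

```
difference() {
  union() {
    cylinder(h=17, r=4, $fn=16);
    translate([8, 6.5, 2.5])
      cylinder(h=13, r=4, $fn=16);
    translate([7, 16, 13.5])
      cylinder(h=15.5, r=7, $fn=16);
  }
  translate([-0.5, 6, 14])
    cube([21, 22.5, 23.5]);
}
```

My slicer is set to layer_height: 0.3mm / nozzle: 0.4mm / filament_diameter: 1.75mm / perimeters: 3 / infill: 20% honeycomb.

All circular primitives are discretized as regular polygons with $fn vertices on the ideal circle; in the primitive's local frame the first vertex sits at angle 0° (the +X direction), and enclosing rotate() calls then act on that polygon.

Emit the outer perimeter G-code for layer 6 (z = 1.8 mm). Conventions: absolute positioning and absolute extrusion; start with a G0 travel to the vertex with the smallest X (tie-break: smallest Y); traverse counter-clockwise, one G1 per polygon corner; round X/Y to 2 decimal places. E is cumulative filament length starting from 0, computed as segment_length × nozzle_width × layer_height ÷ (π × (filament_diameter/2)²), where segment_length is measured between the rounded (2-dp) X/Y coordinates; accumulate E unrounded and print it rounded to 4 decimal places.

G0 X-4.00 Y0.00 Z1.80
G1 X-3.70 Y-1.53 E0.0778
G1 X-2.83 Y-2.83 E0.1558
G1 X-1.53 Y-3.70 E0.2339
G1 X0.00 Y-4.00 E0.3117
G1 X1.53 Y-3.70 E0.3894
G1 X2.83 Y-2.83 E0.4675
G1 X3.70 Y-1.53 E0.5455
G1 X4.00 Y0.00 E0.6233
G1 X3.70 Y1.53 E0.7011
G1 X2.83 Y2.83 E0.7791
G1 X1.53 Y3.70 E0.8572
G1 X0.00 Y4.00 E0.9350
G1 X-1.53 Y3.70 E1.0127
G1 X-2.83 Y2.83 E1.0908
G1 X-3.70 Y1.53 E1.1688
G1 X-4.00 Y0.00 E1.2466

At z = 1.8 mm: the cylinder: section is a regular 16-gon, circumradius r=4; the cylinder at (8, 6.5) is absent (z outside [2.5, 15.5]); the cylinder at (7, 16) does not reach this height (z outside [13.5, 29]); Combining (union): only the r=4 cylinder is present, so the union is just that shape — 1 connected region; the cube at (-0.5, 6) is not intersected at this z (z outside [14, 37.5]); After the difference (first − rest): none of the subtracted shapes is present at this height, so the result so far is unchanged — 1 connected region. The outline is a single polygon with 16 vertices. Extrusion per mm of travel: 0.4 × 0.3 / (π × 0.875²) = 0.049890. Accumulating E over each segment gives final E = 1.2466.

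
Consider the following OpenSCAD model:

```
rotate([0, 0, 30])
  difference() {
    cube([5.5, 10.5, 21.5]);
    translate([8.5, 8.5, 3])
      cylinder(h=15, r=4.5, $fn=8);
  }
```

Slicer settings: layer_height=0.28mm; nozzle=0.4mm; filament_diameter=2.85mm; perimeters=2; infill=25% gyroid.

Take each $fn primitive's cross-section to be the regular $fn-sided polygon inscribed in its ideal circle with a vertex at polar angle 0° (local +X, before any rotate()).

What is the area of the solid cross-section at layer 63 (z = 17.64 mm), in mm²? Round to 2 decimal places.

52.90 mm²

At z = 17.64 mm: the cube is present — its section is the full 5.5×10.5 rectangle (area 57.75 mm²); the r=4.5 cylinder at (8.5, 8.5) gives a regular 8-gon of circumradius 4.5 (constant along its height) (area = (8/2)·4.500²·sin(360°/8) = 57.28 mm²); Subtracting the remaining from the first: starting from the 5.5×10.5 cube (57.75 mm²), the r=4.5 cylinder at (8.5, 8.5) partially overlaps it — only the 4.85 mm² overlap (of its 57.28 mm²) is removed, clipping the outline — area = 52.90 mm²; (rotated 30° about Z; rotation is an isometry so areas/perimeters/island counts are preserved). Overall, the cross-section is a single solid region. Net area = 52.90 mm².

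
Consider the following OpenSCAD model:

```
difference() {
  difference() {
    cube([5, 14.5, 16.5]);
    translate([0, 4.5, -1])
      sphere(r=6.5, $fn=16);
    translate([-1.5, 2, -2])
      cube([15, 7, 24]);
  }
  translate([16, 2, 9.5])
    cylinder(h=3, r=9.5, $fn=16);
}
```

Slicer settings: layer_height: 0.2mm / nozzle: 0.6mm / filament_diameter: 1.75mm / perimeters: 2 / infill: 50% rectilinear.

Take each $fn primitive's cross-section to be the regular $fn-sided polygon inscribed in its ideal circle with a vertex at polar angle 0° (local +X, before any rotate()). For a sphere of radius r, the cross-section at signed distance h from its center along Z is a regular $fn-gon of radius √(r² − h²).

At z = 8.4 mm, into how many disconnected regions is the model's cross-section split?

At z = 8.4 mm: the cube (footprint 5×14.5) is included at this height; the sphere at (0, 4.5) is absent (|z−center|=9.400 > r=6.5); the 15×7 cube at (-1.5, 2) contributes its full rectangle; After the difference (first − rest): starting from the 5×14.5 cube, the 15×7 cube at (-1.5, 2) partially overlaps it — only the 35.00 mm² overlap (of its 105.00 mm²) is removed, clipping the outline — 2 connected regions; the cylinder at (16, 2) does not reach this height (z outside [9.5, 12.5]); Subtracting the remaining from the first: none of the subtracted shapes is present at this height, so the result so far is unchanged — 2 connected regions. The result has 2 disconnected regions.

2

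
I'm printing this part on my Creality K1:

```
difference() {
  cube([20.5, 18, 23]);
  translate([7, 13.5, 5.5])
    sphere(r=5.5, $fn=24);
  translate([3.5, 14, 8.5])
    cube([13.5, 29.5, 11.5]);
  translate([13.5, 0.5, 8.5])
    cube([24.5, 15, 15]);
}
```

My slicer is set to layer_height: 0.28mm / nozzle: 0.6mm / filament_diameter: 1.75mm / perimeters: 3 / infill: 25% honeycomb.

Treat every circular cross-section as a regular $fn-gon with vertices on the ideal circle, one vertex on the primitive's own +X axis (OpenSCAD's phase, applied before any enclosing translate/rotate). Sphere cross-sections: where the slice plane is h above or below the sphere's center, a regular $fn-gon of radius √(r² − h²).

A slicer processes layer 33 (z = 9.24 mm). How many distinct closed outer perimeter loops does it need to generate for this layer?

2

At z = 9.24 mm: the 20.5×18 cube contributes its full rectangle; the r=5.5 sphere at (7, 13.5) slices to a regular 24-gon of circumradius 4.033 (√(r²−h²) with h=3.74 from center); the cube at (3.5, 14) (footprint 13.5×29.5) is included at this height; the cube at (13.5, 0.5) (footprint 24.5×15) is included at this height; After the difference (first − rest): starting from the 20.5×18 cube, the r=5.5 sphere at (7, 13.5) lies wholly inside it (removes its full 50.51 mm² and its 25.27 mm outline becomes a hole wall); the 13.5×29.5 cube at (3.5, 14) partially overlaps it — only the 33.17 mm² overlap (of its 398.25 mm²) is removed, clipping the outline; the 24.5×15 cube at (13.5, 0.5) partially overlaps it — only the 99.75 mm² overlap (of its 367.50 mm²) is removed, clipping the outline — 2 connected regions. The result has 2 disconnected regions.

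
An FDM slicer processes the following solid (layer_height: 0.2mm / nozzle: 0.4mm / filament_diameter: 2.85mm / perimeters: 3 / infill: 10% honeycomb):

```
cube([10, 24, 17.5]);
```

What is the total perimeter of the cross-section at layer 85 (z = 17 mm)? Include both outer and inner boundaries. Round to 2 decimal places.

At z = 17 mm: the cube (footprint 10×24) is included at this height (perimeter 68.00 mm). Overall, the cross-section is a single solid region. Total boundary length (outer) = 68.00 mm.

68.00 mm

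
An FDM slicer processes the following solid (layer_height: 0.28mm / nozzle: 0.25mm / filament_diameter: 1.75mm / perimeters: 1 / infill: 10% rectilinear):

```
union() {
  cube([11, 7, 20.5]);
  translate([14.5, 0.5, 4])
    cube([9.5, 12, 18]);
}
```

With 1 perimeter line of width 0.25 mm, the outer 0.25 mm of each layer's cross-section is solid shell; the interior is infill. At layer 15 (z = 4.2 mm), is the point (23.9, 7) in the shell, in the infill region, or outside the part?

At z = 4.2 mm: the 11×7 cube contributes its full rectangle; the 9.5×12 cube at (14.5, 0.5) contributes its full rectangle; Merging all regions: the 2 present regions are separate (no shared area or edge), so areas and boundary lengths simply add and each stays a separate island — 2 connected regions. Overall, the cross-section has 2 separate islands. The nearest boundary edge runs (24.00, 12.50)→(24.00, 0.50); distance from the point to it = 0.10 mm. (Shell/infill is judged within the island containing the point — the largest one.) The point is inside the cross-section, 0.10 mm from the nearest boundary — within the 0.25 mm shell band (1 × 0.25).

shell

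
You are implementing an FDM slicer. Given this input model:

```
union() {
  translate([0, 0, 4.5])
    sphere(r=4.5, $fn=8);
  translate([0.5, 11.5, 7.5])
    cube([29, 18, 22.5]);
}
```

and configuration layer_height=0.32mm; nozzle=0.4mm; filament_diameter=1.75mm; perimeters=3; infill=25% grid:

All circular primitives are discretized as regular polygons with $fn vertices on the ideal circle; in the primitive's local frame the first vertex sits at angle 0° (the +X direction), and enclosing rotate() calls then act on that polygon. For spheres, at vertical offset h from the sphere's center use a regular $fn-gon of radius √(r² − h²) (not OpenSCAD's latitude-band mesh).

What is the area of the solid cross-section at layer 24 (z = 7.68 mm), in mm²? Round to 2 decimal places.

At z = 7.68 mm: the r=4.5 sphere contributes a regular 8-gon of circumradius √(4.5²−3.18²) = 3.184 (area = (8/2)·3.184²·sin(360°/8) = 28.67 mm²); the cube at (0.5, 11.5) (footprint 29×18) is included at this height (area 522.00 mm²); Combining (union): the 2 present regions are separate (no shared area or edge), so areas and boundary lengths simply add and each stays a separate island — area = 550.67 mm². Overall, the cross-section has 2 separate islands. Net area = 550.67 mm².

550.67 mm²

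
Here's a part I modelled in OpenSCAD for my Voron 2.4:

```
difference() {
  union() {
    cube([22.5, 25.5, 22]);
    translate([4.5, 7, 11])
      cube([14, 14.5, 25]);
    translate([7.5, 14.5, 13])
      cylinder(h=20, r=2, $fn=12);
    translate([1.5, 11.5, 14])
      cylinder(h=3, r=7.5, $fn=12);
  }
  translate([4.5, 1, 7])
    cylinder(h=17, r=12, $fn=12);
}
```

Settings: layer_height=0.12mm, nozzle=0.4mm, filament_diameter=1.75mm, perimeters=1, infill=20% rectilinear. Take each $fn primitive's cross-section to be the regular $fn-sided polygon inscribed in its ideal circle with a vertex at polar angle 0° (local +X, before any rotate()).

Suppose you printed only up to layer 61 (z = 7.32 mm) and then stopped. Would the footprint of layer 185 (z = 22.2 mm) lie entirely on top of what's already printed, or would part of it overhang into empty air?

entirely on top

Compare the two slices. At z = 7.32: the 22.5×25.5 cube contributes its full rectangle (area 573.75 mm²); the cube at (4.5, 7) is absent (z outside [11, 36]); the cylinder at (7.5, 14.5) is not intersected at this z (z outside [13, 33]); the cylinder at (1.5, 11.5) is not intersected at this z (z outside [14, 17]); Combining (union): only the 22.5×25.5 cube is present, so the union is just that shape — area = 573.75 mm²; the r=12 cylinder at (4.5, 1) gives a regular 12-gon of circumradius 12 (constant along its height) (area = (12/2)·12.000²·sin(360°/12) = 432.00 mm²); Subtracting the remaining from the first: starting from that combined region (573.75 mm²), the r=12 cylinder at (4.5, 1) partially overlaps it — only the 175.65 mm² overlap (of its 432.00 mm²) is removed, clipping the outline — area = 398.10 mm². At z = 22.2: the cube is not intersected at this z (z outside [0, 22]); the cube at (4.5, 7) is present — its section is the full 14×14.5 rectangle (area 203.00 mm²); the r=2 cylinder at (7.5, 14.5) contributes a regular 12-gon of circumradius 2 (area = (12/2)·2.000²·sin(360°/12) = 12.00 mm²); the cylinder at (1.5, 11.5) is not intersected at this z (z outside [14, 17]); Combining (union): the r=2 cylinder at (7.5, 14.5) lies entirely inside the 14×14.5 cube at (4.5, 7), so the union is just the 14×14.5 cube at (4.5, 7) — area = 203.00 mm²; the r=12 cylinder at (4.5, 1) gives a regular 12-gon of circumradius 12 (constant along its height) (area = (12/2)·12.000²·sin(360°/12) = 432.00 mm²); After the difference (first − rest): starting from that combined region (203.00 mm²), the r=12 cylinder at (4.5, 1) partially overlaps it — only the 40.82 mm² overlap (of its 432.00 mm²) is removed, clipping the outline — area = 162.18 mm². Checking containment: the cross-section at z = 22.2 is a subset of the cross-section at z = 7.32.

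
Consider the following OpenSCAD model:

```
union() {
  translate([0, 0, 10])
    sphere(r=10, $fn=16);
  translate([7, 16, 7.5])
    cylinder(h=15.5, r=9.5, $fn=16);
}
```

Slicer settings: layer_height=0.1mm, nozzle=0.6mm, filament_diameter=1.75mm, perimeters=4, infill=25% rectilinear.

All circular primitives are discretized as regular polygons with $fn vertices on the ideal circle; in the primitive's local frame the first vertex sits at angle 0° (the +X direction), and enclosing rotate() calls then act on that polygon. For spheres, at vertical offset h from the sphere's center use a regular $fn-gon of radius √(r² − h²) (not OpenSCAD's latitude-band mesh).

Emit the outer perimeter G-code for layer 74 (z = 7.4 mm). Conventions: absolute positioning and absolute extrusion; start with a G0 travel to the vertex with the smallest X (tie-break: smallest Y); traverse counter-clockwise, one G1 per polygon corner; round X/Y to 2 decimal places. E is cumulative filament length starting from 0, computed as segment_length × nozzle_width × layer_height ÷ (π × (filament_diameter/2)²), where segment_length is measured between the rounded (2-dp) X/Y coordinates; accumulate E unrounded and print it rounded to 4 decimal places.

At z = 7.4 mm: the r=10 sphere contributes a regular 16-gon of circumradius √(10²−2.6²) = 9.656; the cylinder at (7, 16) does not reach this height (z outside [7.5, 23]); Combining (union): only the r=10 sphere is present, so the union is just that shape — 1 connected region. The outline is a single polygon with 16 vertices. Extrusion per mm of travel: 0.6 × 0.1 / (π × 0.875²) = 0.024945. Accumulating E over each segment gives final E = 1.5041.

G0 X-9.66 Y0.00 Z7.40
G1 X-8.92 Y-3.70 E0.0941
G1 X-6.83 Y-6.83 E0.1880
G1 X-3.70 Y-8.92 E0.2819
G1 X0.00 Y-9.66 E0.3760
G1 X3.70 Y-8.92 E0.4701
G1 X6.83 Y-6.83 E0.5640
G1 X8.92 Y-3.70 E0.6579
G1 X9.66 Y0.00 E0.7520
G1 X8.92 Y3.70 E0.8462
G1 X6.83 Y6.83 E0.9400
G1 X3.70 Y8.92 E1.0339
G1 X0.00 Y9.66 E1.1281
G1 X-3.70 Y8.92 E1.2222
G1 X-6.83 Y6.83 E1.3161
G1 X-8.92 Y3.70 E1.4099
G1 X-9.66 Y0.00 E1.5041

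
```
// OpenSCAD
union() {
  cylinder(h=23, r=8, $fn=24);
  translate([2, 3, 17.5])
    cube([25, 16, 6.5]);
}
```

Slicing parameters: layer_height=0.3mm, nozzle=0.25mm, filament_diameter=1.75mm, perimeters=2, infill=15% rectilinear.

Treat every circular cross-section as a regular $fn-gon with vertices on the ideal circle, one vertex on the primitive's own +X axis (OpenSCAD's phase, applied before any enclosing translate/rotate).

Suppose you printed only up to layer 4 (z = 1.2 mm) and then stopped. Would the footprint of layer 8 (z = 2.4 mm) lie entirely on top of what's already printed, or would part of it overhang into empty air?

Compare the two slices. At z = 1.2: the cylinder: section is a regular 24-gon, circumradius r=8 (area = (24/2)·8.000²·sin(360°/24) = 198.77 mm²); the cube at (2, 3) does not reach this height (z outside [17.5, 24]); Merging all regions: only the r=8 cylinder is present, so the union is just that shape — area = 198.77 mm². At z = 2.4: the cylinder: section is a regular 24-gon, circumradius r=8 (area = (24/2)·8.000²·sin(360°/24) = 198.77 mm²); the cube at (2, 3) is not intersected at this z (z outside [17.5, 24]); Taking the union: only the r=8 cylinder is present, so the union is just that shape — area = 198.77 mm². Checking containment: the cross-section at z = 2.4 is a subset of the cross-section at z = 1.2.

entirely on top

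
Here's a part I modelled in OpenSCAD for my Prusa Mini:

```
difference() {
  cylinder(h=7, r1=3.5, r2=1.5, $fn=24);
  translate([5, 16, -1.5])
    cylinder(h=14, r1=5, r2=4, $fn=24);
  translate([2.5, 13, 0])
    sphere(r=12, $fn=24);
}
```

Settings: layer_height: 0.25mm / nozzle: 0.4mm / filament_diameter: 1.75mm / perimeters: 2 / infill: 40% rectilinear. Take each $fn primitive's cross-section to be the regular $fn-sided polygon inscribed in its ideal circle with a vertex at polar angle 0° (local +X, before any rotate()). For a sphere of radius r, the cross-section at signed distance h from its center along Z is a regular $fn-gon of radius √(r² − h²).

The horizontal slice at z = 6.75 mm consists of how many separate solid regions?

1

At z = 6.75 mm: the cone (r1=3.5→r2=1.5) has section circumradius 1.571 here — a regular 24-gon; the cone at (5, 16): at t=0.589 of its height the radius interpolates to r₁+(r₂−r₁)t = 4.411, giving a regular 24-gon of that circumradius; the r=12 sphere at (2.5, 13) contributes a regular 24-gon of circumradius √(12²−6.75²) = 9.922; Taking the first minus the rest: starting from the cone, the cone at (5, 16) misses the remaining region (no effect); the r=12 sphere at (2.5, 13) misses the remaining region (no effect) — 1 connected region. The result has 1 disconnected region.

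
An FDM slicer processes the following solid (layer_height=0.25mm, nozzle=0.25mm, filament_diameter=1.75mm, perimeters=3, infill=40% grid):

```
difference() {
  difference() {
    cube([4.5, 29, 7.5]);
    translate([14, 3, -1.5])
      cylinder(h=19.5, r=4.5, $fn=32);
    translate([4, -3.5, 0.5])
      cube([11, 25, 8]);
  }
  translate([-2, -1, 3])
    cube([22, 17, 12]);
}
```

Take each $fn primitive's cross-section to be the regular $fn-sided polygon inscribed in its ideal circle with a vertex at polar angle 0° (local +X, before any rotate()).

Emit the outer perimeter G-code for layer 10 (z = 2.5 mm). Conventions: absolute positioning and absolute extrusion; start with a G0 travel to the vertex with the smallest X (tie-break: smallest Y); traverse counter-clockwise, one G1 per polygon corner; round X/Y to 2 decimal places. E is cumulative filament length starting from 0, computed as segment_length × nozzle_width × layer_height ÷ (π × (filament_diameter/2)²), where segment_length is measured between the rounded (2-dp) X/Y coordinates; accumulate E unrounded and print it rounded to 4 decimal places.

At z = 2.5 mm: the cube (footprint 4.5×29) is included at this height; the r=4.5 cylinder at (14, 3) gives a regular 32-gon of circumradius 4.5 (constant along its height); the cube at (4, -3.5) is present — its section is the full 11×25 rectangle; Taking the first minus the rest: starting from the 4.5×29 cube, the r=4.5 cylinder at (14, 3) misses the remaining region (no effect); the 11×25 cube at (4, -3.5) partially overlaps it — only the 10.75 mm² overlap (of its 275.00 mm²) is removed, clipping the outline — 1 connected region; the cube at (-2, -1) does not reach this height (z outside [3, 15]); Taking the first minus the rest: none of the subtracted shapes is present at this height, so that combined region is unchanged — 1 connected region. The outline is a single polygon with 6 vertices. Extrusion per mm of travel: 0.25 × 0.25 / (π × 0.875²) = 0.025984. Accumulating E over each segment gives final E = 1.7410.

G0 X0.00 Y0.00 Z2.50
G1 X4.00 Y0.00 E0.1039
G1 X4.00 Y21.50 E0.6626
G1 X4.50 Y21.50 E0.6756
G1 X4.50 Y29.00 E0.8705
G1 X0.00 Y29.00 E0.9874
G1 X0.00 Y0.00 E1.7410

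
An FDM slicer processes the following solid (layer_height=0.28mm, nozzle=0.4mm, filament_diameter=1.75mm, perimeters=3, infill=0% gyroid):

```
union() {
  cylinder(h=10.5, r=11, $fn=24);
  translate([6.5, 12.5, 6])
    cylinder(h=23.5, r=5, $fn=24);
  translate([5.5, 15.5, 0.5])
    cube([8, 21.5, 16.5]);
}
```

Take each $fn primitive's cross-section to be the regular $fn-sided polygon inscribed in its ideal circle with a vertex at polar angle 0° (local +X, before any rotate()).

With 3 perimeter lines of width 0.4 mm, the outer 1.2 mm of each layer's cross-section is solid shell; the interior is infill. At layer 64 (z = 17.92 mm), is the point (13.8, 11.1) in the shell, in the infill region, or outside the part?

outside

At z = 17.92 mm: the cylinder is absent (z outside [0, 10.5]); the r=5 cylinder at (6.5, 12.5) gives a regular 24-gon of circumradius 5 (constant along its height); the cube at (5.5, 15.5) is absent (z outside [0.5, 17]); Combining (union): only the r=5 cylinder at (6.5, 12.5) is present, so the union is just that shape — 1 connected region. Overall, the cross-section is a single solid region. The nearest boundary edge runs (11.33, 11.21)→(11.50, 12.50); distance from the point to it = 2.46 mm. The point is not inside any of the regions above, so it lies outside the cross-section (2.46 mm from the nearest boundary).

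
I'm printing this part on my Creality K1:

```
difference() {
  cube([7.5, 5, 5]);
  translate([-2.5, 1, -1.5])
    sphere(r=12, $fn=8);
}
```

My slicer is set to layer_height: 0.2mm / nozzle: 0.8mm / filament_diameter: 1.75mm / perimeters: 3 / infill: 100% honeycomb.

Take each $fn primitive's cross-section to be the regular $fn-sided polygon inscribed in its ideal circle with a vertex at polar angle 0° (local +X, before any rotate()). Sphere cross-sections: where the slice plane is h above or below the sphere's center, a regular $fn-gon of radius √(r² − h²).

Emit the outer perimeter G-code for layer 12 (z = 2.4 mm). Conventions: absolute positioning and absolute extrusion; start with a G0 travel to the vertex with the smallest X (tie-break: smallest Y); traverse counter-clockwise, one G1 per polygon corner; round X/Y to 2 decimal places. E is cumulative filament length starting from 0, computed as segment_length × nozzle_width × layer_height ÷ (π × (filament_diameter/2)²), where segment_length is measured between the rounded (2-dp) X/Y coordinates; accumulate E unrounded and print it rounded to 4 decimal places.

At z = 2.4 mm: the 7.5×5 cube contributes its full rectangle; the sphere at (-2.5, 1): section is a regular 8-gon, circumradius = √(r²−h²) = √(12²−3.9²) = 11.349; After the difference (first − rest): starting from the 7.5×5 cube, the r=12 sphere at (-2.5, 1) partially overlaps it — only the 37.39 mm² overlap (of its 364.27 mm²) is removed, clipping the outline — 1 connected region. The outline is a single polygon with 3 vertices. Extrusion per mm of travel: 0.8 × 0.2 / (π × 0.875²) = 0.066520. Accumulating E over each segment gives final E = 0.1232.

G0 X7.19 Y5.00 Z2.40
G1 X7.50 Y4.26 E0.0534
G1 X7.50 Y5.00 E0.1026
G1 X7.19 Y5.00 E0.1232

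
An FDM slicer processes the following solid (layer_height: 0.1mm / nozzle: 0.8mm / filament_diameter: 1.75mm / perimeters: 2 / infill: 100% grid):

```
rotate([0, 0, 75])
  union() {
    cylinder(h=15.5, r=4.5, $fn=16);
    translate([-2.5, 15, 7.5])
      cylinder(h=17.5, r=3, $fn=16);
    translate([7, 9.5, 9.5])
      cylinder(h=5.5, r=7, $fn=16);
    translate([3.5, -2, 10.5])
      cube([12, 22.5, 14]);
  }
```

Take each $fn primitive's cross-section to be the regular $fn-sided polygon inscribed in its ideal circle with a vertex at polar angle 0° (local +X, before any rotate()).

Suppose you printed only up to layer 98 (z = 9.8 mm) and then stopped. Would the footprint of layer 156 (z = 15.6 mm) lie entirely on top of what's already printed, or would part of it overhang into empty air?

part overhangs

Compare the two slices. At z = 9.8: the cylinder: section is a regular 16-gon, circumradius r=4.5 (area = (16/2)·4.500²·sin(360°/16) = 61.99 mm²); the r=3 cylinder at (-2.5, 15) contributes a regular 16-gon of circumradius 3 (area = (16/2)·3.000²·sin(360°/16) = 27.55 mm²); the cylinder at (7, 9.5): section is a regular 16-gon, circumradius r=7 (area = (16/2)·7.000²·sin(360°/16) = 150.01 mm²); the cube at (3.5, -2) is absent (z outside [10.5, 24.5]); Combining (union): the 3 present regions are separate (no shared area or edge), so areas and boundary lengths simply add and each stays a separate island — area = 239.56 mm²; (rotated 75° about Z; rotation is an isometry so areas/perimeters/island counts are preserved). At z = 15.6: the cylinder does not reach this height (z outside [0, 15.5]); the r=3 cylinder at (-2.5, 15) contributes a regular 16-gon of circumradius 3 (area = (16/2)·3.000²·sin(360°/16) = 27.55 mm²); the cylinder at (7, 9.5) is not intersected at this z (z outside [9.5, 15]); the cube at (3.5, -2) is present — its section is the full 12×22.5 rectangle (area 270.00 mm²); Merging all regions: the 2 present regions are separate (no shared area or edge), so areas and boundary lengths simply add and each stays a separate island — area = 297.55 mm²; (rotated 75° about Z; rotation is an isometry so areas/perimeters/island counts are preserved). Checking containment: at z = 15.6 the cross-section extends beyond the z = 9.8 cross-section by about 145.41 mm².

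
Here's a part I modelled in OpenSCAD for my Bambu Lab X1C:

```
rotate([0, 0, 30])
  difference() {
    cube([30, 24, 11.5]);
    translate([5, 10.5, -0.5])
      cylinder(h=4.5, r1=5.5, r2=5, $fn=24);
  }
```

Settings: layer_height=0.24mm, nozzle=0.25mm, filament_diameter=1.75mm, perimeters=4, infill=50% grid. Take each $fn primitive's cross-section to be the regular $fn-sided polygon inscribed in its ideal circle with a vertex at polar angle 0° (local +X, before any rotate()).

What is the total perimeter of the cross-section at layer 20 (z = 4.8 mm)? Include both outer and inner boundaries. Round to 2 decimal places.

At z = 4.8 mm: the cube is present — its section is the full 30×24 rectangle (perimeter 108.00 mm); the cone at (5, 10.5) is absent (z outside [-0.5, 4]); After the difference (first − rest): none of the subtracted shapes is present at this height, so the 30×24 cube is unchanged — boundary = 108.00 mm; (whole slice rotated 30° about Z — lengths, areas and connectivity unchanged). Overall, the cross-section is a single solid region. Total boundary length (outer) = 108.00 mm.

108.00 mm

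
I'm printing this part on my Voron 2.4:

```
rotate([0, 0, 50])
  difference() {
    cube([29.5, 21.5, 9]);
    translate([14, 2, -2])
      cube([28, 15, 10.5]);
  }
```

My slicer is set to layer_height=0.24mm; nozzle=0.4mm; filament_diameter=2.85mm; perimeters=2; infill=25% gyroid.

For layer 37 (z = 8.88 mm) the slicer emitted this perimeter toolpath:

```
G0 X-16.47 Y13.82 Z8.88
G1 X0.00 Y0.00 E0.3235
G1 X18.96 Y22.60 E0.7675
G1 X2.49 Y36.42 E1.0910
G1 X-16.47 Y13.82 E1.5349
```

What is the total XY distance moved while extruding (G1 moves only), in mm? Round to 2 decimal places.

Sum the Euclidean lengths of each G1 segment: total = 102.00 mm.

102.00 mm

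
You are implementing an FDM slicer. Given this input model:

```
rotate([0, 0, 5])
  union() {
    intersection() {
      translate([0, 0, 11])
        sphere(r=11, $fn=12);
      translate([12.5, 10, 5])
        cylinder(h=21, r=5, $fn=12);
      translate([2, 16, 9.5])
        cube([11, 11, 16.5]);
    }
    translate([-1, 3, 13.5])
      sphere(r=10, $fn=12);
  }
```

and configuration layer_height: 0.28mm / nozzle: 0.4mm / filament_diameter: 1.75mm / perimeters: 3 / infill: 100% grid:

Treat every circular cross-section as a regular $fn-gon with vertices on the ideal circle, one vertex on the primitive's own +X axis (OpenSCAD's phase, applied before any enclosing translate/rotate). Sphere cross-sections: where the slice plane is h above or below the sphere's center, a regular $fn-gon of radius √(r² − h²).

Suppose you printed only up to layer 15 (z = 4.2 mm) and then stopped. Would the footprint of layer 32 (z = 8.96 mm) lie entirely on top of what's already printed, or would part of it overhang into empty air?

Compare the two slices. At z = 4.2: the r=11 sphere slices to a regular 12-gon of circumradius 8.646 (√(r²−h²) with h=6.8 from center) (area = (12/2)·8.646²·sin(360°/12) = 224.28 mm²); the cylinder at (12.5, 10) does not reach this height (z outside [5, 26]); the cube at (2, 16) is absent (z outside [9.5, 26]); Keeping only the common overlap: at least one operand is absent at this height, so nothing remains; the r=10 sphere at (-1, 3) slices to a regular 12-gon of circumradius 3.676 (√(r²−h²) with h=9.3 from center) (area = (12/2)·3.676²·sin(360°/12) = 40.53 mm²); Combining (union): only the r=10 sphere at (-1, 3) is present, so the union is just that shape — area = 40.53 mm²; (rotated 5° about Z; rotation is an isometry so areas/perimeters/island counts are preserved). At z = 8.96: the sphere: section is a regular 12-gon, circumradius = √(r²−h²) = √(11²−2.04²) = 10.809 (area = (12/2)·10.809²·sin(360°/12) = 350.52 mm²); the r=5 cylinder at (12.5, 10) contributes a regular 12-gon of circumradius 5 (area = (12/2)·5.000²·sin(360°/12) = 75.00 mm²); the cube at (2, 16) does not reach this height (z outside [9.5, 26]); Taking the intersection: at least one operand is absent at this height, so nothing remains; the r=10 sphere at (-1, 3) contributes a regular 12-gon of circumradius √(10²−4.54²) = 8.910 (area = (12/2)·8.910²·sin(360°/12) = 238.17 mm²); Taking the union: only the r=10 sphere at (-1, 3) is present, so the union is just that shape — area = 238.17 mm²; (rotated 5° about Z; rotation is an isometry so areas/perimeters/island counts are preserved). Checking containment: at z = 8.96 the cross-section extends beyond the z = 4.2 cross-section by about 197.64 mm².

part overhangs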